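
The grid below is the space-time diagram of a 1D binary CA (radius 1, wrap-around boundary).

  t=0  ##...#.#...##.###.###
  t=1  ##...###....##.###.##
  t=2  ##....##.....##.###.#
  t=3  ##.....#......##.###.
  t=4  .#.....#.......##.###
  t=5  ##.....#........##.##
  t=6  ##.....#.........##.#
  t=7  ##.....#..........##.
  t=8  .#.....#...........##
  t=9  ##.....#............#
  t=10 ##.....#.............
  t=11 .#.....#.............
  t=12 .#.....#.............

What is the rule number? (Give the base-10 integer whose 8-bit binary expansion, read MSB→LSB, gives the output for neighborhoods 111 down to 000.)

228

  [7] ### => #  t=0,i=0
  [6] ##. => #  t=0,i=1
  [5] #.# => #  t=0,i=6
  [4] #.. => .  t=0,i=2
  [3] .## => .  t=0,i=11
  [2] .#. => #  t=0,i=5
  [1] ..# => .  t=0,i=4
  [0] ... => .  t=0,i=3
  bits 11100100 = 228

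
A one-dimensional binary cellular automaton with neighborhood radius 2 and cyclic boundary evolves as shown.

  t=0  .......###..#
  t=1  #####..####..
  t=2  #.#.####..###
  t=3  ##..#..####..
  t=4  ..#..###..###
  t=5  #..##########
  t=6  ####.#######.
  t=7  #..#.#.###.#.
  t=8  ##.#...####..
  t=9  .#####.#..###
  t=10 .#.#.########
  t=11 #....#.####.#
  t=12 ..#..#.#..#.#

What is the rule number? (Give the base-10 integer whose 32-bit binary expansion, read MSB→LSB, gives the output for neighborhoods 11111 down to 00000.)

3067831201

  ##### -> #   bit 31 = 1  t=1,i=2
  ####. -> .   bit 30 = 0  t=1,i=3
  ###.# -> #   bit 29 = 1  t=2,i=0
  ###.. -> #   bit 28 = 1  t=0,i=9
  ##.## -> .   bit 27 = 0  t=6,i=4
  ##.#. -> #   bit 26 = 1  t=2,i=1
  ##..# -> #   bit 25 = 1  t=0,i=10
  ##... -> .   bit 24 = 0  t=11,i=1
  #.### -> #   bit 23 = 1  t=2,i=4
  #.##. -> #   bit 22 = 1  t=11,i=12
  #.#.# -> .   bit 21 = 0  t=2,i=2
  #.#.. -> #   bit 20 = 1  t=7,i=0
  #..## -> #   bit 19 = 1  t=1,i=6
  #..#. -> .   bit 18 = 0  t=0,i=11
  #...# -> #   bit 17 = 1  t=8,i=5
  #.... -> #   bit 16 = 1  t=0,i=1
  .#### -> .   bit 15 = 0  t=1,i=1
  .###. -> #   bit 14 = 1  t=0,i=8
  .##.# -> #   bit 13 = 1  t=8,i=1
  .##.. -> .   bit 12 = 0  t=3,i=1
  .#.## -> .   bit 11 = 0  t=2,i=3
  .#.#. -> .   bit 10 = 0  t=7,i=4
  .#..# -> #   bit 9 = 1  t=3,i=5
  .#... -> #   bit 8 = 1  t=0,i=0
  ..### -> #   bit 7 = 1  t=0,i=7
  ..##. -> .   bit 6 = 0  t=3,i=0
  ..#.# -> #   bit 5 = 1  t=7,i=3
  ..#.. -> .   bit 4 = 0  t=0,i=12
  ...## -> .   bit 3 = 0  t=0,i=6
  ...#. -> .   bit 2 = 0  t=11,i=4
  ....# -> .   bit 1 = 0  t=0,i=5
  ..... -> #   bit 0 = 1  t=0,i=2
  bits 10110110110110110110001110100001 = 3067831201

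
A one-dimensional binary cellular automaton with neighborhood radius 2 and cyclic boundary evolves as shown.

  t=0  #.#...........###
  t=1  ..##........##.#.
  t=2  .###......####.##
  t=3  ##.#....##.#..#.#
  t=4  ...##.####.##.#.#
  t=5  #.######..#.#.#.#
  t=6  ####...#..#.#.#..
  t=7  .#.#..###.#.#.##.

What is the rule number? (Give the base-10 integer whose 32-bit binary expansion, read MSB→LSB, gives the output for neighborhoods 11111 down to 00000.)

  nb #####: next=.  (t=5,i=4, bit31=0)
  nb ####.: next=.  (t=0,i=16, bit30=0)
  nb ###.#: next=.  (t=0,i=0, bit29=0)
  nb ###..: next=#  (t=2,i=3, bit28=1)
  nb ##.##: next=#  (t=2,i=0, bit27=1)
  nb ##.#.: next=.  (t=0,i=1, bit26=0)
  nb ##..#: next=.  (t=5,i=8, bit25=0)
  nb ##...: next=.  (t=1,i=4, bit24=0)
  nb #.###: next=#  (t=2,i=1, bit23=1)
  nb #.##.: next=.  (t=2,i=15, bit22=0)
  nb #.#.#: next=#  (t=4,i=14, bit21=1)
  nb #.#..: next=#  (t=0,i=2, bit20=1)
  nb #..##: next=.  (t=6,i=16, bit19=0)
  nb #..#.: next=.  (t=3,i=13, bit18=0)
  nb #...#: next=.  (t=1,i=0, bit17=0)
  nb #....: next=.  (t=0,i=4, bit16=0)
  nb .####: next=#  (t=0,i=15, bit15=1)
  nb .###.: next=.  (t=2,i=2, bit14=0)
  nb .##.#: next=#  (t=1,i=13, bit13=1)
  nb .##..: next=#  (t=1,i=3, bit12=1)
  nb .#.##: next=.  (t=3,i=15, bit11=0)
  nb .#.#.: next=.  (t=4,i=15, bit10=0)
  nb .#..#: next=#  (t=3,i=12, bit9=1)
  nb .#...: next=#  (t=0,i=3, bit8=1)
  nb ..###: next=.  (t=0,i=14, bit7=0)
  nb ..##.: next=#  (t=1,i=2, bit6=1)
  nb ..#.#: next=#  (t=3,i=14, bit5=1)
  nb ..#..: next=#  (t=6,i=7, bit4=1)
  nb ...##: next=#  (t=0,i=13, bit3=1)
  nb ...#.: next=#  (t=6,i=6, bit2=1)
  nb ....#: next=#  (t=0,i=12, bit1=1)
  nb .....: next=.  (t=0,i=5, bit0=0)
  bits 00011000101100001011001101111110 = 414233470

414233470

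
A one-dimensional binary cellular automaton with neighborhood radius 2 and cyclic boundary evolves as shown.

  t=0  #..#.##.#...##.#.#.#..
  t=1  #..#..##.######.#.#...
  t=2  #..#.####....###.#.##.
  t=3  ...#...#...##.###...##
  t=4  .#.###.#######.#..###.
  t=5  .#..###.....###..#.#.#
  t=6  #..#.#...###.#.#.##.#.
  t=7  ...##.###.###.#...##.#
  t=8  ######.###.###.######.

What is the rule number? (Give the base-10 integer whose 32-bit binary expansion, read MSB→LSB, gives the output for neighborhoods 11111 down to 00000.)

  nb #####: next=.  (t=1,i=11, bit31=0)
  nb ####.: next=#  (t=1,i=13, bit30=1)
  nb ###.#: next=#  (t=1,i=14, bit29=1)
  nb ###..: next=.  (t=2,i=8, bit28=0)
  nb ##.##: next=#  (t=1,i=8, bit27=1)
  nb ##.#.: next=#  (t=0,i=7, bit26=1)
  nb ##..#: next=#  (t=4,i=21, bit25=1)
  nb ##...: next=.  (t=2,i=9, bit24=0)
  nb #.###: next=.  (t=1,i=9, bit23=0)
  nb #.##.: next=.  (t=0,i=5, bit22=0)
  nb #.#.#: next=.  (t=0,i=15, bit21=0)
  nb #.#..: next=.  (t=0,i=8, bit20=0)
  nb #..##: next=#  (t=1,i=5, bit19=1)
  nb #..#.: next=.  (t=0,i=2, bit18=0)
  nb #...#: next=#  (t=0,i=10, bit17=1)
  nb #....: next=.  (t=2,i=10, bit16=0)
  nb .####: next=.  (t=1,i=10, bit15=0)
  nb .###.: next=#  (t=2,i=14, bit14=1)
  nb .##.#: next=#  (t=0,i=6, bit13=1)
  nb .##..: next=.  (t=3,i=21, bit12=0)
  nb .#.##: next=.  (t=0,i=4, bit11=0)
  nb .#.#.: next=#  (t=0,i=16, bit10=1)
  nb .#..#: next=.  (t=0,i=1, bit9=0)
  nb .#...: next=#  (t=0,i=9, bit8=1)
  nb ..###: next=.  (t=2,i=13, bit7=0)
  nb ..##.: next=#  (t=0,i=12, bit6=1)
  nb ..#.#: next=#  (t=0,i=3, bit5=1)
  nb ..#..: next=#  (t=0,i=0, bit4=1)
  nb ...##: next=#  (t=0,i=11, bit3=1)
  nb ...#.: next=.  (t=1,i=21, bit2=0)
  nb ....#: next=#  (t=2,i=11, bit1=1)
  nb .....: next=#  (t=5,i=9, bit0=1)
  bits 01101110000010100110010101111011 = 1846175099

1846175099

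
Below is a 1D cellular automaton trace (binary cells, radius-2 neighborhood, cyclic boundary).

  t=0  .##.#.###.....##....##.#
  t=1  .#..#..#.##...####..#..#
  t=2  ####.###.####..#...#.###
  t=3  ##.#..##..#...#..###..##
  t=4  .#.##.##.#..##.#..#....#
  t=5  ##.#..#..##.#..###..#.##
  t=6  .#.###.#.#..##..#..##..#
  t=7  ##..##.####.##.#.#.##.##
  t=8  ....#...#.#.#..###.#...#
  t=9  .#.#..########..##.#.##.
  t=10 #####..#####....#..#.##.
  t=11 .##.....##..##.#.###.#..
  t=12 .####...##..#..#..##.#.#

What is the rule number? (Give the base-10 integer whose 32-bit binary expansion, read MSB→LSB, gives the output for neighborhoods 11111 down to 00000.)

  #####|#  b31=1 t=2,i=0
  ####.|.  b30=0 t=1,i=16
  ###.#|#  b29=1 t=2,i=3
  ###..|.  b28=0 t=0,i=8
  ##.##|.  b27=0 t=2,i=4
  ##.#.|.  b26=0 t=0,i=3
  ##..#|.  b25=0 t=1,i=18
  ##...|#  b24=1 t=0,i=9
  #.###|.  b23=0 t=0,i=6
  #.##.|#  b22=1 t=0,i=1
  #.#.#|#  b21=1 t=0,i=4
  #.#..|#  b20=1 t=1,i=1
  #..##|.  b19=0 t=3,i=5
  #..#.|#  b18=1 t=1,i=3
  #...#|#  b17=1 t=1,i=12
  #....|#  b16=1 t=0,i=10
  .####|#  b15=1 t=1,i=15
  .###.|#  b14=1 t=0,i=7
  .##.#|.  b13=0 t=0,i=2
  .##..|#  b12=1 t=0,i=15
  .#.##|.  b11=0 t=0,i=0
  .#.#.|#  b10=1 t=1,i=0
  .#..#|#  b9=1 t=1,i=2
  .#...|.  b8=0 t=2,i=16
  ..###|.  b7=0 t=1,i=14
  ..##.|#  b6=1 t=0,i=14
  ..#.#|#  b5=1 t=1,i=7
  ..#..|.  b4=0 t=1,i=4
  ...##|.  b3=0 t=0,i=13
  ...#.|#  b2=1 t=2,i=18
  ....#|.  b1=0 t=0,i=12
  .....|.  b0=0 t=0,i=11
  bits 10100001011101111101011001100100 = 2708985444

2708985444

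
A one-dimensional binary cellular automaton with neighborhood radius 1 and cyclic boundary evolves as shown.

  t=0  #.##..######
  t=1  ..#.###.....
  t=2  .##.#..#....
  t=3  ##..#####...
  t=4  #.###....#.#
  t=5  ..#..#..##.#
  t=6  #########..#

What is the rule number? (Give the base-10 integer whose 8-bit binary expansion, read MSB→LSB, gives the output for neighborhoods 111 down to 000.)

  ### -> .   bit 7 = 0  t=0,i=7
  ##. -> .   bit 6 = 0  t=0,i=0
  #.# -> .   bit 5 = 0  t=0,i=1
  #.. -> #   bit 4 = 1  t=0,i=4
  .## -> #   bit 3 = 1  t=0,i=2
  .#. -> #   bit 2 = 1  t=1,i=2
  ..# -> #   bit 1 = 1  t=0,i=5
  ... -> .   bit 0 = 0  t=1,i=0
  bits 00011110 = 30

30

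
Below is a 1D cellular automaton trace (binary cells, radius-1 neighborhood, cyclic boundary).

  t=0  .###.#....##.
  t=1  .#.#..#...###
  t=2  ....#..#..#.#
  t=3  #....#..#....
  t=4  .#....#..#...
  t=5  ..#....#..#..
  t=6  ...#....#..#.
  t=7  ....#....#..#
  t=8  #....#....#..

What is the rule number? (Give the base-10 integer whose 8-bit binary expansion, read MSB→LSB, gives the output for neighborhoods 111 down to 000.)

  nb ###: next=.  (t=0,i=2, bit7=0)
  nb ##.: next=#  (t=0,i=3, bit6=1)
  nb #.#: next=.  (t=0,i=4, bit5=0)
  nb #..: next=#  (t=0,i=6, bit4=1)
  nb .##: next=#  (t=0,i=1, bit3=1)
  nb .#.: next=.  (t=0,i=5, bit2=0)
  nb ..#: next=.  (t=0,i=0, bit1=0)
  nb ...: next=.  (t=0,i=7, bit0=0)
  bits 01011000 = 88

88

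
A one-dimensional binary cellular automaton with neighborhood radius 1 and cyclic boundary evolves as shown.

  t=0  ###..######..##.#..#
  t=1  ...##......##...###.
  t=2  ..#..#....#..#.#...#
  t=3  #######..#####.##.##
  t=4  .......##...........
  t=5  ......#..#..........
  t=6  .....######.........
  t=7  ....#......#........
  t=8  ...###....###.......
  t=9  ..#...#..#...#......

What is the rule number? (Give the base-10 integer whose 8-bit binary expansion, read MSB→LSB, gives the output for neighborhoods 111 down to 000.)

  ###|.  b7=0 t=0,i=0
  ##.|.  b6=0 t=0,i=2
  #.#|.  b5=0 t=0,i=15
  #..|#  b4=1 t=0,i=3
  .##|.  b3=0 t=0,i=5
  .#.|#  b2=1 t=0,i=16
  ..#|#  b1=1 t=0,i=4
  ...|.  b0=0 t=1,i=0
  bits 00010110 = 22

22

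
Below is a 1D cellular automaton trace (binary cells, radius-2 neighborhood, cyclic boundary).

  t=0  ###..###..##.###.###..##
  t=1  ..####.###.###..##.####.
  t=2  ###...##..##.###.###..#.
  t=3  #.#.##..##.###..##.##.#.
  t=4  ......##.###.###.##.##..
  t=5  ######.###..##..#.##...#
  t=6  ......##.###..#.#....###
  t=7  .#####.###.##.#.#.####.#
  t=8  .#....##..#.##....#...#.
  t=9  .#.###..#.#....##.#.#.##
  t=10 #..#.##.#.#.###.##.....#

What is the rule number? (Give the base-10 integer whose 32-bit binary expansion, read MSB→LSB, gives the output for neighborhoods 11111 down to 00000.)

  nb #####: next=.  (t=0,i=0, bit31=0)
  nb ####.: next=.  (t=0,i=1, bit30=0)
  nb ###.#: next=.  (t=0,i=15, bit29=0)
  nb ###..: next=#  (t=0,i=2, bit28=1)
  nb ##.##: next=#  (t=0,i=12, bit27=1)
  nb ##.#.: next=#  (t=3,i=21, bit26=1)
  nb ##..#: next=#  (t=0,i=3, bit25=1)
  nb ##...: next=.  (t=1,i=23, bit24=0)
  nb #.###: next=#  (t=0,i=13, bit23=1)
  nb #.##.: next=.  (t=3,i=4, bit22=0)
  nb #.#.#: next=.  (t=3,i=0, bit21=0)
  nb #.#..: next=#  (t=6,i=16, bit20=1)
  nb #..##: next=#  (t=0,i=4, bit19=1)
  nb #..#.: next=.  (t=2,i=21, bit18=0)
  nb #...#: next=#  (t=1,i=0, bit17=1)
  nb #....: next=#  (t=4,i=23, bit16=1)
  nb .####: next=.  (t=0,i=23, bit15=0)
  nb .###.: next=.  (t=0,i=6, bit14=0)
  nb .##.#: next=#  (t=0,i=11, bit13=1)
  nb .##..: next=.  (t=2,i=7, bit12=0)
  nb .#.##: next=.  (t=2,i=23, bit11=0)
  nb .#.#.: next=.  (t=3,i=1, bit10=0)
  nb .#..#: next=#  (t=8,i=23, bit9=1)
  nb .#...: next=.  (t=6,i=17, bit8=0)
  nb ..###: next=#  (t=0,i=5, bit7=1)
  nb ..##.: next=.  (t=0,i=10, bit6=0)
  nb ..#.#: next=#  (t=2,i=22, bit5=1)
  nb ..#..: next=#  (t=8,i=1, bit4=1)
  nb ...##: next=#  (t=1,i=1, bit3=1)
  nb ...#.: next=.  (t=8,i=17, bit2=0)
  nb ....#: next=#  (t=4,i=4, bit1=1)
  nb .....: next=#  (t=4,i=0, bit0=1)
  bits 00011110100110110010001010111011 = 513483451

513483451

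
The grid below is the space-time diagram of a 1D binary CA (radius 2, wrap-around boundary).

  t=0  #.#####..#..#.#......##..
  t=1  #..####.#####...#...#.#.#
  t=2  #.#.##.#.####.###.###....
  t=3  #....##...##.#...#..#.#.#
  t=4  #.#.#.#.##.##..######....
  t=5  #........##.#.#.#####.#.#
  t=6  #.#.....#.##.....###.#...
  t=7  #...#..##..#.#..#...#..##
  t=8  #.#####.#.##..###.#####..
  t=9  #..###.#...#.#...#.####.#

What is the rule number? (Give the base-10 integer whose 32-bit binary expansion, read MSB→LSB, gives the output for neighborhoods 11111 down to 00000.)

3692016188

  [31] ##### => #  t=0,i=4
  [30] ####. => #  t=0,i=5
  [29] ###.# => .  t=1,i=6
  [28] ###.. => #  t=0,i=6
  [27] ##.## => #  t=1,i=7
  [26] ##.#. => #  t=2,i=6
  [25] ##..# => .  t=0,i=7
  [24] ##... => .  t=1,i=13
  [23] #.### => .  t=0,i=2
  [22] #.##. => .  t=1,i=24
  [21] #.#.# => .  t=1,i=22
  [20] #.#.. => .  t=0,i=14
  [19] #..## => #  t=1,i=2
  [18] #..#. => #  t=0,i=8
  [17] #...# => #  t=1,i=14
  [16] #.... => #  t=0,i=16
  [15] .#### => #  t=0,i=3
  [14] .###. => .  t=2,i=15
  [13] .##.# => #  t=2,i=5
  [12] .##.. => #  t=0,i=22
  [11] .#.## => .  t=0,i=1
  [10] .#.#. => .  t=0,i=13
  [9] .#..# => #  t=0,i=10
  [8] .#... => .  t=0,i=15
  [7] ..### => .  t=1,i=3
  [6] ..##. => .  t=0,i=21
  [5] ..#.# => #  t=0,i=0
  [4] ..#.. => #  t=0,i=9
  [3] ...## => #  t=0,i=20
  [2] ...#. => #  t=1,i=15
  [1] ....# => .  t=0,i=19
  [0] ..... => .  t=0,i=17
  bits 11011100000011111011001000111100 = 3692016188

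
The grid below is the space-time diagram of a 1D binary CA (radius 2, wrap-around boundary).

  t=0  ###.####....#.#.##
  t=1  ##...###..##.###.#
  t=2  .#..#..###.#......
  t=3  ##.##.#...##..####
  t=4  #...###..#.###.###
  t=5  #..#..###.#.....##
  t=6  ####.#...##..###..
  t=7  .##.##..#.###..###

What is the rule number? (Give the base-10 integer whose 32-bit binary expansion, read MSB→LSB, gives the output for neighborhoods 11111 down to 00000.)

3594304543

  [31] ##### => #  t=0,i=0
  [30] ####. => #  t=0,i=1
  [29] ###.# => .  t=0,i=2
  [28] ###.. => #  t=0,i=7
  [27] ##.## => .  t=0,i=3
  [26] ##.#. => #  t=2,i=10
  [25] ##..# => #  t=1,i=8
  [24] ##... => .  t=0,i=8
  [23] #.### => .  t=0,i=4
  [22] #.##. => .  t=3,i=3
  [21] #.#.# => #  t=0,i=14
  [20] #.#.. => #  t=2,i=11
  [19] #..## => #  t=1,i=9
  [18] #..#. => #  t=2,i=3
  [17] #...# => .  t=1,i=3
  [16] #.... => .  t=0,i=9
  [15] .#### => #  t=0,i=5
  [14] .###. => .  t=1,i=0
  [13] .##.# => #  t=1,i=11
  [12] .##.. => #  t=3,i=11
  [11] .#.## => #  t=0,i=15
  [10] .#.#. => #  t=0,i=13
  [9] .#..# => .  t=2,i=2
  [8] .#... => .  t=2,i=12
  [7] ..### => .  t=1,i=5
  [6] ..##. => .  t=1,i=10
  [5] ..#.# => .  t=0,i=12
  [4] ..#.. => #  t=2,i=1
  [3] ...## => #  t=1,i=4
  [2] ...#. => #  t=0,i=11
  [1] ....# => #  t=0,i=10
  [0] ..... => #  t=2,i=14
  bits 11010110001111001011110000011111 = 3594304543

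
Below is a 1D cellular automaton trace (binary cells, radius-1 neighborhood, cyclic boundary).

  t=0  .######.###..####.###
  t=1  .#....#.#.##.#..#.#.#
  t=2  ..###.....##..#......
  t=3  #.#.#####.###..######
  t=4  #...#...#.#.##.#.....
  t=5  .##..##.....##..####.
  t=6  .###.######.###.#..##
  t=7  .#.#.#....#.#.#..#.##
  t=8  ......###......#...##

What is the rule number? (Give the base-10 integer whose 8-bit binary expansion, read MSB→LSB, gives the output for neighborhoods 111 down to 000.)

  ### -> .   bit 7 = 0  t=0,i=2
  ##. -> #   bit 6 = 1  t=0,i=6
  #.# -> .   bit 5 = 0  t=0,i=0
  #.. -> #   bit 4 = 1  t=0,i=11
  .## -> #   bit 3 = 1  t=0,i=1
  .#. -> .   bit 2 = 0  t=1,i=1
  ..# -> .   bit 1 = 0  t=0,i=12
  ... -> #   bit 0 = 1  t=1,i=3
  bits 01011001 = 89

89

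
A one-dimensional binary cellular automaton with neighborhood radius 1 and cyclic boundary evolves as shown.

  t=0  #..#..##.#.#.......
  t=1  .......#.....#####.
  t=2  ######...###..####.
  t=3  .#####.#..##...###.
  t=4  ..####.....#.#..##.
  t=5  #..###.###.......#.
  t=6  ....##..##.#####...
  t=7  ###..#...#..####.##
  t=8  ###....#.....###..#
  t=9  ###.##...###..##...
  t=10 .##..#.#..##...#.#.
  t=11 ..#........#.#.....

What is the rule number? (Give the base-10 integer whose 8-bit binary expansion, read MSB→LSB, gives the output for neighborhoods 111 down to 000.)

193

  ### -> #   bit 7 = 1  t=1,i=14
  ##. -> #   bit 6 = 1  t=0,i=7
  #.# -> .   bit 5 = 0  t=0,i=8
  #.. -> .   bit 4 = 0  t=0,i=1
  .## -> .   bit 3 = 0  t=0,i=6
  .#. -> .   bit 2 = 0  t=0,i=0
  ..# -> .   bit 1 = 0  t=0,i=2
  ... -> #   bit 0 = 1  t=0,i=13
  bits 11000001 = 193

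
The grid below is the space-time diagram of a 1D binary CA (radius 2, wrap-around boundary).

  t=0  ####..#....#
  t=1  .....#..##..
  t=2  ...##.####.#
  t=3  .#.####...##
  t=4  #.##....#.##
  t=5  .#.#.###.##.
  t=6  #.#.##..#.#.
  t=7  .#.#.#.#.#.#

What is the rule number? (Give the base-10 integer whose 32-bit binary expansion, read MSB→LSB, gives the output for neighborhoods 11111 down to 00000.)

211762758

  ##### -> .   bit 31 = 0  t=0,i=1
  ####. -> .   bit 30 = 0  t=0,i=2
  ###.# -> .   bit 29 = 0  t=2,i=9
  ###.. -> .   bit 28 = 0  t=0,i=3
  ##.## -> #   bit 27 = 1  t=2,i=5
  ##.#. -> #   bit 26 = 1  t=2,i=10
  ##..# -> .   bit 25 = 0  t=0,i=4
  ##... -> .   bit 24 = 0  t=1,i=10
  #.### -> #   bit 23 = 1  t=2,i=6
  #.##. -> .   bit 22 = 0  t=4,i=2
  #.#.# -> .   bit 21 = 0  t=3,i=1
  #.#.. -> #   bit 20 = 1  t=2,i=11
  #..## -> #   bit 19 = 1  t=1,i=7
  #..#. -> #   bit 18 = 1  t=0,i=5
  #...# -> #   bit 17 = 1  t=2,i=1
  #.... -> #   bit 16 = 1  t=0,i=8
  .#### -> .   bit 15 = 0  t=0,i=0
  .###. -> .   bit 14 = 0  t=4,i=11
  .##.# -> #   bit 13 = 1  t=2,i=4
  .##.. -> #   bit 12 = 1  t=1,i=9
  .#.## -> #   bit 11 = 1  t=3,i=2
  .#.#. -> #   bit 10 = 1  t=5,i=2
  .#..# -> #   bit 9 = 1  t=1,i=6
  .#... -> .   bit 8 = 0  t=0,i=7
  ..### -> .   bit 7 = 0  t=0,i=11
  ..##. -> #   bit 6 = 1  t=1,i=8
  ..#.# -> .   bit 5 = 0  t=4,i=8
  ..#.. -> .   bit 4 = 0  t=0,i=6
  ...## -> .   bit 3 = 0  t=0,i=10
  ...#. -> #   bit 2 = 1  t=1,i=4
  ....# -> #   bit 1 = 1  t=0,i=9
  ..... -> .   bit 0 = 0  t=1,i=0
  bits 00001100100111110011111001000110 = 211762758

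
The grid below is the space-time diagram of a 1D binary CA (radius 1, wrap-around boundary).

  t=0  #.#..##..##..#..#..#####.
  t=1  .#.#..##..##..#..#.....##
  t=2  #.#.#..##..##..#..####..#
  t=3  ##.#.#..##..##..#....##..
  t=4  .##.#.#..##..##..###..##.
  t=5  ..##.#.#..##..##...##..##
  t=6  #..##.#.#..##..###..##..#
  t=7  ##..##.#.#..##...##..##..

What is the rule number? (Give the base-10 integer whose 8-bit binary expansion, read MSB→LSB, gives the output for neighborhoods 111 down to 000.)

  ###|.  b7=0 t=0,i=20
  ##.|#  b6=1 t=0,i=6
  #.#|#  b5=1 t=0,i=1
  #..|#  b4=1 t=0,i=3
  .##|.  b3=0 t=0,i=5
  .#.|.  b2=0 t=0,i=0
  ..#|.  b1=0 t=0,i=4
  ...|#  b0=1 t=1,i=19
  bits 01110001 = 113

113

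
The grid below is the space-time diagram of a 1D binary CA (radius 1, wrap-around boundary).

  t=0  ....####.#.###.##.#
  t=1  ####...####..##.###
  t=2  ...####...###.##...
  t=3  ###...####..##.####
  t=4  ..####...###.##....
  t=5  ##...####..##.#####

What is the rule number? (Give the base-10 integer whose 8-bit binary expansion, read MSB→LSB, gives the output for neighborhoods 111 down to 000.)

119

  ###|.  b7=0 t=0,i=5
  ##.|#  b6=1 t=0,i=7
  #.#|#  b5=1 t=0,i=8
  #..|#  b4=1 t=0,i=0
  .##|.  b3=0 t=0,i=4
  .#.|#  b2=1 t=0,i=9
  ..#|#  b1=1 t=0,i=3
  ...|#  b0=1 t=0,i=1
  bits 01110111 = 119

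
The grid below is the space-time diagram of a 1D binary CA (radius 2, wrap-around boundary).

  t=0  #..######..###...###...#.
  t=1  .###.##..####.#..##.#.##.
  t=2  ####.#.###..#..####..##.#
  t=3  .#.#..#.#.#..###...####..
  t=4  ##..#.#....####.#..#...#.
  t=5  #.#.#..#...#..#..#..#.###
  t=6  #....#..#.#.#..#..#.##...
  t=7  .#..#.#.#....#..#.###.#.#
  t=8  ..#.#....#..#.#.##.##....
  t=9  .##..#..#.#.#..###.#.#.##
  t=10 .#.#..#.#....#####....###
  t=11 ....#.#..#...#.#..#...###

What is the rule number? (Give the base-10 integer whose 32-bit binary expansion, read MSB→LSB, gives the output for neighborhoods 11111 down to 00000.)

  [31] ##### => #  t=0,i=5
  [30] ####. => .  t=0,i=7
  [29] ###.# => #  t=1,i=3
  [28] ###.. => .  t=0,i=8
  [27] ##.## => .  t=1,i=4
  [26] ##.#. => .  t=1,i=13
  [25] ##..# => #  t=0,i=9
  [24] ##... => #  t=0,i=14
  [23] #.### => .  t=2,i=7
  [22] #.##. => #  t=1,i=5
  [21] #.#.# => .  t=1,i=20
  [20] #.#.. => .  t=0,i=0
  [19] #..## => #  t=0,i=2
  [18] #..#. => .  t=2,i=11
  [17] #...# => .  t=0,i=15
  [16] #.... => .  t=4,i=8
  [15] .#### => .  t=0,i=4
  [14] .###. => #  t=0,i=12
  [13] .##.# => #  t=1,i=18
  [12] .##.. => .  t=1,i=6
  [11] .#.## => #  t=1,i=21
  [10] .#.#. => .  t=0,i=24
  [9] .#..# => #  t=0,i=1
  [8] .#... => #  t=4,i=7
  [7] ..### => #  t=0,i=3
  [6] ..##. => #  t=1,i=17
  [5] ..#.# => #  t=0,i=23
  [4] ..#.. => .  t=2,i=12
  [3] ...## => .  t=0,i=16
  [2] ...#. => #  t=0,i=22
  [1] ....# => .  t=4,i=9
  [0] ..... => #  t=8,i=23
  bits 10100011010010000110101111100101 = 2739432421

2739432421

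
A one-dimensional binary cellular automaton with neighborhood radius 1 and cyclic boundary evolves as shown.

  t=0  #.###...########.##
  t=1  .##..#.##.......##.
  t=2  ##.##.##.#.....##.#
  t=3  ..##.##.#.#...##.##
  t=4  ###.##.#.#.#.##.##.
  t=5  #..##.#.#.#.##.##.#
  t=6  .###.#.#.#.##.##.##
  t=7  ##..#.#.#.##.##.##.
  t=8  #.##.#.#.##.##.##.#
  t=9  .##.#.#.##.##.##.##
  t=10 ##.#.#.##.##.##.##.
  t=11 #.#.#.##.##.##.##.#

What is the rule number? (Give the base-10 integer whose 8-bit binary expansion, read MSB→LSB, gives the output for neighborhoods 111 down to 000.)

58

  nb ###: next=.  (t=0,i=3, bit7=0)
  nb ##.: next=.  (t=0,i=0, bit6=0)
  nb #.#: next=#  (t=0,i=1, bit5=1)
  nb #..: next=#  (t=0,i=5, bit4=1)
  nb .##: next=#  (t=0,i=2, bit3=1)
  nb .#.: next=.  (t=1,i=5, bit2=0)
  nb ..#: next=#  (t=0,i=7, bit1=1)
  nb ...: next=.  (t=0,i=6, bit0=0)
  bits 00111010 = 58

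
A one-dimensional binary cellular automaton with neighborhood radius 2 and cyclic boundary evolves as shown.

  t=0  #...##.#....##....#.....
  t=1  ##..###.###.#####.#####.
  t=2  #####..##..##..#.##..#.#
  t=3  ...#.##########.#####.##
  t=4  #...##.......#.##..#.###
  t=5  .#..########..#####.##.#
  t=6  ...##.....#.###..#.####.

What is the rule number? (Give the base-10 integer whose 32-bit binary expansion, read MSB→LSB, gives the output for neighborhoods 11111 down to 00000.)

  ##### -> .   bit 31 = 0  t=1,i=14
  ####. -> #   bit 30 = 1  t=1,i=15
  ###.# -> .   bit 29 = 0  t=1,i=6
  ###.. -> .   bit 28 = 0  t=2,i=4
  ##.## -> #   bit 27 = 1  t=1,i=7
  ##.#. -> #   bit 26 = 1  t=0,i=6
  ##..# -> #   bit 25 = 1  t=1,i=2
  ##... -> #   bit 24 = 1  t=0,i=14
  #.### -> #   bit 23 = 1  t=1,i=8
  #.##. -> #   bit 22 = 1  t=1,i=0
  #.#.# -> .   bit 21 = 0  t=5,i=23
  #.#.. -> .   bit 20 = 0  t=0,i=7
  #..## -> #   bit 19 = 1  t=1,i=3
  #..#. -> #   bit 18 = 1  t=2,i=14
  #...# -> .   bit 17 = 0  t=0,i=2
  #.... -> #   bit 16 = 1  t=0,i=9
  .#### -> .   bit 15 = 0  t=1,i=13
  .###. -> .   bit 14 = 0  t=1,i=5
  .##.# -> #   bit 13 = 1  t=0,i=5
  .##.. -> #   bit 12 = 1  t=0,i=13
  .#.## -> #   bit 11 = 1  t=2,i=16
  .#.#. -> .   bit 10 = 0  t=5,i=0
  .#..# -> .   bit 9 = 0  t=5,i=2
  .#... -> #   bit 8 = 1  t=0,i=1
  ..### -> #   bit 7 = 1  t=1,i=4
  ..##. -> #   bit 6 = 1  t=0,i=4
  ..#.# -> .   bit 5 = 0  t=2,i=15
  ..#.. -> #   bit 4 = 1  t=0,i=0
  ...## -> .   bit 3 = 0  t=0,i=3
  ...#. -> .   bit 2 = 0  t=0,i=17
  ....# -> #   bit 1 = 1  t=0,i=10
  ..... -> #   bit 0 = 1  t=0,i=21
  bits 01001111110011010011100111010011 = 1338849747

1338849747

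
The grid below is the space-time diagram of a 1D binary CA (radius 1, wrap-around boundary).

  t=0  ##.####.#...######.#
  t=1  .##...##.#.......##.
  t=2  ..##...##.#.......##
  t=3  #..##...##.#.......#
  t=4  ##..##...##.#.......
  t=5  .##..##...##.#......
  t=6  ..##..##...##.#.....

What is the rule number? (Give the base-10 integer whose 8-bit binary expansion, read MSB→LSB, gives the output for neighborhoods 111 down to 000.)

112

  ### -> .   bit 7 = 0  t=0,i=0
  ##. -> #   bit 6 = 1  t=0,i=1
  #.# -> #   bit 5 = 1  t=0,i=2
  #.. -> #   bit 4 = 1  t=0,i=9
  .## -> .   bit 3 = 0  t=0,i=3
  .#. -> .   bit 2 = 0  t=0,i=8
  ..# -> .   bit 1 = 0  t=0,i=11
  ... -> .   bit 0 = 0  t=0,i=10
  bits 01110000 = 112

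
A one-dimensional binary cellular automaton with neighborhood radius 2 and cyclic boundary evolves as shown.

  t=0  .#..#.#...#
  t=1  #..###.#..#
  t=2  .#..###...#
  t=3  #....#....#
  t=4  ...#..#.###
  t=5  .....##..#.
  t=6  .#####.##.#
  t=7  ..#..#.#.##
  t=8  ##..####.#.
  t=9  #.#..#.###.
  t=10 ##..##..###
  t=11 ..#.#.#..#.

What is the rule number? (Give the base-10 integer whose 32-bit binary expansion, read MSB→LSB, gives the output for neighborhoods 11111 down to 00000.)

  nb #####: next=.  (t=6,i=3, bit31=0)
  nb ####.: next=.  (t=6,i=4, bit30=0)
  nb ###.#: next=#  (t=1,i=5, bit29=1)
  nb ###..: next=.  (t=2,i=6, bit28=0)
  nb ##.##: next=.  (t=6,i=6, bit27=0)
  nb ##.#.: next=#  (t=1,i=6, bit26=1)
  nb ##..#: next=#  (t=1,i=1, bit25=1)
  nb ##...: next=.  (t=2,i=7, bit24=0)
  nb #.###: next=.  (t=4,i=8, bit23=0)
  nb #.##.: next=#  (t=6,i=7, bit22=1)
  nb #.#.#: next=#  (t=6,i=10, bit21=1)
  nb #.#..: next=.  (t=0,i=1, bit20=0)
  nb #..##: next=.  (t=1,i=2, bit19=0)
  nb #..#.: next=#  (t=0,i=3, bit18=1)
  nb #...#: next=.  (t=0,i=8, bit17=0)
  nb #....: next=.  (t=3,i=2, bit16=0)
  nb .####: next=#  (t=6,i=2, bit15=1)
  nb .###.: next=#  (t=1,i=4, bit14=1)
  nb .##.#: next=.  (t=6,i=8, bit13=0)
  nb .##..: next=.  (t=1,i=0, bit12=0)
  nb .#.##: next=.  (t=4,i=7, bit11=0)
  nb .#.#.: next=#  (t=0,i=0, bit10=1)
  nb .#..#: next=.  (t=0,i=2, bit9=0)
  nb .#...: next=#  (t=0,i=7, bit8=1)
  nb ..###: next=.  (t=1,i=3, bit7=0)
  nb ..##.: next=#  (t=1,i=10, bit6=1)
  nb ..#.#: next=#  (t=0,i=4, bit5=1)
  nb ..#..: next=.  (t=3,i=5, bit4=0)
  nb ...##: next=#  (t=3,i=9, bit3=1)
  nb ...#.: next=.  (t=0,i=9, bit2=0)
  nb ....#: next=#  (t=3,i=3, bit1=1)
  nb .....: next=#  (t=5,i=1, bit0=1)
  bits 00100110011001001100010101101011 = 644138347

644138347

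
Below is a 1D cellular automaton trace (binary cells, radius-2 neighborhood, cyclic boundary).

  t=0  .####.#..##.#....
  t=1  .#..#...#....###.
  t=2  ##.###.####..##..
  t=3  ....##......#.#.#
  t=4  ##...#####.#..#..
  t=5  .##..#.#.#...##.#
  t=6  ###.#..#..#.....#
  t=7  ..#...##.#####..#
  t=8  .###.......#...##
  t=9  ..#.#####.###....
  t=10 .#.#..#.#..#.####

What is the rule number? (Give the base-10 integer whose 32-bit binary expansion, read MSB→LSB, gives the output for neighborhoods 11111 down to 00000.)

2708298133

  nb #####: next=#  (t=4,i=7, bit31=1)
  nb ####.: next=.  (t=0,i=3, bit30=0)
  nb ###.#: next=#  (t=0,i=4, bit29=1)
  nb ###..: next=.  (t=1,i=15, bit28=0)
  nb ##.##: next=.  (t=2,i=2, bit27=0)
  nb ##.#.: next=.  (t=0,i=5, bit26=0)
  nb ##..#: next=.  (t=1,i=16, bit25=0)
  nb ##...: next=#  (t=3,i=6, bit24=1)
  nb #.###: next=.  (t=2,i=3, bit23=0)
  nb #.##.: next=#  (t=5,i=1, bit22=1)
  nb #.#.#: next=#  (t=3,i=14, bit21=1)
  nb #.#..: next=.  (t=0,i=6, bit20=0)
  nb #..##: next=#  (t=0,i=8, bit19=1)
  nb #..#.: next=#  (t=1,i=0, bit18=1)
  nb #...#: next=.  (t=1,i=6, bit17=0)
  nb #....: next=#  (t=0,i=14, bit16=1)
  nb .####: next=.  (t=0,i=2, bit15=0)
  nb .###.: next=#  (t=1,i=14, bit14=1)
  nb .##.#: next=.  (t=0,i=10, bit13=0)
  nb .##..: next=#  (t=2,i=14, bit12=1)
  nb .#.##: next=#  (t=5,i=0, bit11=1)
  nb .#.#.: next=.  (t=3,i=13, bit10=0)
  nb .#..#: next=.  (t=0,i=7, bit9=0)
  nb .#...: next=#  (t=0,i=13, bit8=1)
  nb ..###: next=#  (t=0,i=1, bit7=1)
  nb ..##.: next=.  (t=0,i=9, bit6=0)
  nb ..#.#: next=.  (t=3,i=12, bit5=0)
  nb ..#..: next=#  (t=1,i=1, bit4=1)
  nb ...##: next=.  (t=0,i=0, bit3=0)
  nb ...#.: next=#  (t=1,i=7, bit2=1)
  nb ....#: next=.  (t=0,i=16, bit1=0)
  nb .....: next=#  (t=0,i=15, bit0=1)
  bits 10100001011011010101100110010101 = 2708298133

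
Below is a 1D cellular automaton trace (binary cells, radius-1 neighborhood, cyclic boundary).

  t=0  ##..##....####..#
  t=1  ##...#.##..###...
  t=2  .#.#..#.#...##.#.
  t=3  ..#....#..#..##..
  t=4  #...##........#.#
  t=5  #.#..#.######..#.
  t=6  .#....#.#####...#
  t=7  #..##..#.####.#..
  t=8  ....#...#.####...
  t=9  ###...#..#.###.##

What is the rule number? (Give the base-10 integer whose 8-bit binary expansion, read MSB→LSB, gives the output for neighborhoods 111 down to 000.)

225

  ### -> #   bit 7 = 1  t=0,i=0
  ##. -> #   bit 6 = 1  t=0,i=1
  #.# -> #   bit 5 = 1  t=1,i=6
  #.. -> .   bit 4 = 0  t=0,i=2
  .## -> .   bit 3 = 0  t=0,i=4
  .#. -> .   bit 2 = 0  t=1,i=5
  ..# -> .   bit 1 = 0  t=0,i=3
  ... -> #   bit 0 = 1  t=0,i=7
  bits 11100001 = 225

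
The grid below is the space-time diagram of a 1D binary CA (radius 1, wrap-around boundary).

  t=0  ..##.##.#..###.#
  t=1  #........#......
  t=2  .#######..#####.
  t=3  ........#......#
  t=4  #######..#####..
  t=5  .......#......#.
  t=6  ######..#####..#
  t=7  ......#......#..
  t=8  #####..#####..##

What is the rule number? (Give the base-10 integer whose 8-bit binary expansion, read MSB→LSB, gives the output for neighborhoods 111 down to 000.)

  ###|.  b7=0 t=0,i=12
  ##.|.  b6=0 t=0,i=3
  #.#|.  b5=0 t=0,i=4
  #..|#  b4=1 t=0,i=0
  .##|.  b3=0 t=0,i=2
  .#.|.  b2=0 t=0,i=8
  ..#|.  b1=0 t=0,i=1
  ...|#  b0=1 t=1,i=2
  bits 00010001 = 17

17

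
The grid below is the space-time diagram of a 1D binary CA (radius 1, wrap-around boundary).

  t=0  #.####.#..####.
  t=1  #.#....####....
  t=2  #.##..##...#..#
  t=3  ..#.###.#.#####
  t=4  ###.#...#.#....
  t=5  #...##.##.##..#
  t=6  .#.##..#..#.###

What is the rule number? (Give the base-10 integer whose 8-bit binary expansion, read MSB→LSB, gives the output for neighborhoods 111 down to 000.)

  ###|.  b7=0 t=0,i=3
  ##.|.  b6=0 t=0,i=5
  #.#|.  b5=0 t=0,i=1
  #..|#  b4=1 t=0,i=8
  .##|#  b3=1 t=0,i=2
  .#.|#  b2=1 t=0,i=0
  ..#|#  b1=1 t=0,i=9
  ...|.  b0=0 t=1,i=4
  bits 00011110 = 30

30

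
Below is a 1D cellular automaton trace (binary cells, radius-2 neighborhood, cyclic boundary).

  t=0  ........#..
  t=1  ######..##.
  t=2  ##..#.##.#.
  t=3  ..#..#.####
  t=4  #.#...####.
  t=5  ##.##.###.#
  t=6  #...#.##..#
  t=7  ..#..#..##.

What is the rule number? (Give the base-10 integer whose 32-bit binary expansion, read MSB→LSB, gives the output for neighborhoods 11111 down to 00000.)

  ##### -> .   bit 31 = 0  t=1,i=2
  ####. -> #   bit 30 = 1  t=1,i=4
  ###.# -> .   bit 29 = 0  t=4,i=9
  ###.. -> .   bit 28 = 0  t=1,i=5
  ##.## -> .   bit 27 = 0  t=1,i=10
  ##.#. -> #   bit 26 = 1  t=2,i=8
  ##..# -> #   bit 25 = 1  t=1,i=6
  ##... -> .   bit 24 = 0  t=6,i=1
  #.### -> #   bit 23 = 1  t=1,i=0
  #.##. -> .   bit 22 = 0  t=2,i=0
  #.#.# -> #   bit 21 = 1  t=2,i=9
  #.#.. -> .   bit 20 = 0  t=4,i=2
  #..## -> #   bit 19 = 1  t=1,i=7
  #..#. -> .   bit 18 = 0  t=2,i=3
  #...# -> #   bit 17 = 1  t=4,i=4
  #.... -> .   bit 16 = 0  t=0,i=10
  .#### -> #   bit 15 = 1  t=1,i=1
  .###. -> #   bit 14 = 1  t=5,i=0
  .##.# -> #   bit 13 = 1  t=1,i=9
  .##.. -> .   bit 12 = 0  t=2,i=1
  .#.## -> #   bit 11 = 1  t=2,i=5
  .#.#. -> #   bit 10 = 1  t=4,i=1
  .#..# -> .   bit 9 = 0  t=3,i=3
  .#... -> #   bit 8 = 1  t=0,i=9
  ..### -> #   bit 7 = 1  t=4,i=6
  ..##. -> .   bit 6 = 0  t=1,i=8
  ..#.# -> .   bit 5 = 0  t=2,i=4
  ..#.. -> #   bit 4 = 1  t=0,i=8
  ...## -> .   bit 3 = 0  t=4,i=5
  ...#. -> .   bit 2 = 0  t=0,i=7
  ....# -> .   bit 1 = 0  t=0,i=6
  ..... -> #   bit 0 = 1  t=0,i=0
  bits 01000110101010101110110110010001 = 1185607057

1185607057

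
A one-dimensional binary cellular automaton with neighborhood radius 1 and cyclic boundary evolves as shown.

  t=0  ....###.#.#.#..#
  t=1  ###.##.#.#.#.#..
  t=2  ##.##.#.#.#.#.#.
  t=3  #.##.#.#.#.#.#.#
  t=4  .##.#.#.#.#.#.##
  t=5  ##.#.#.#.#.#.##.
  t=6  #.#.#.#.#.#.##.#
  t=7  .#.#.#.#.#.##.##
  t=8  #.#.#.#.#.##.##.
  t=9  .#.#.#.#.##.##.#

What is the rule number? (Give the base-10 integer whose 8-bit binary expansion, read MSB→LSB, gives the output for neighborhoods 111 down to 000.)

185

  nb ###: next=#  (t=0,i=5, bit7=1)
  nb ##.: next=.  (t=0,i=6, bit6=0)
  nb #.#: next=#  (t=0,i=7, bit5=1)
  nb #..: next=#  (t=0,i=0, bit4=1)
  nb .##: next=#  (t=0,i=4, bit3=1)
  nb .#.: next=.  (t=0,i=8, bit2=0)
  nb ..#: next=.  (t=0,i=3, bit1=0)
  nb ...: next=#  (t=0,i=1, bit0=1)
  bits 10111001 = 185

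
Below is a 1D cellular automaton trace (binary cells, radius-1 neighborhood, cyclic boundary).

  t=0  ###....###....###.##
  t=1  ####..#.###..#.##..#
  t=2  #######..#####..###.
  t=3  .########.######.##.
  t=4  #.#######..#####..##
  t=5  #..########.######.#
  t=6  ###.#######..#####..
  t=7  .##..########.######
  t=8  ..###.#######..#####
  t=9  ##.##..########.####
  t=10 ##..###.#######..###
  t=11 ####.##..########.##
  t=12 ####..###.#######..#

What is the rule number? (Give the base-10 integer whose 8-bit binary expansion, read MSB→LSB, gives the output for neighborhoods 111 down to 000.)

  [7] ### => #  t=0,i=0
  [6] ##. => #  t=0,i=2
  [5] #.# => .  t=0,i=17
  [4] #.. => #  t=0,i=3
  [3] .## => .  t=0,i=7
  [2] .#. => #  t=1,i=6
  [1] ..# => #  t=0,i=6
  [0] ... => .  t=0,i=4
  bits 11010110 = 214

214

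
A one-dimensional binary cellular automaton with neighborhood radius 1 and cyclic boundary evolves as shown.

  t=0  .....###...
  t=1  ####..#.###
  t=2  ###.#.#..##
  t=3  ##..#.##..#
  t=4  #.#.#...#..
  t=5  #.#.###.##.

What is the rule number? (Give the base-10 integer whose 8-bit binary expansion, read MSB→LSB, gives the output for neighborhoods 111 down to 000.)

149

  nb ###: next=#  (t=0,i=6, bit7=1)
  nb ##.: next=.  (t=0,i=7, bit6=0)
  nb #.#: next=.  (t=1,i=7, bit5=0)
  nb #..: next=#  (t=0,i=8, bit4=1)
  nb .##: next=.  (t=0,i=5, bit3=0)
  nb .#.: next=#  (t=1,i=6, bit2=1)
  nb ..#: next=.  (t=0,i=4, bit1=0)
  nb ...: next=#  (t=0,i=0, bit0=1)
  bits 10010101 = 149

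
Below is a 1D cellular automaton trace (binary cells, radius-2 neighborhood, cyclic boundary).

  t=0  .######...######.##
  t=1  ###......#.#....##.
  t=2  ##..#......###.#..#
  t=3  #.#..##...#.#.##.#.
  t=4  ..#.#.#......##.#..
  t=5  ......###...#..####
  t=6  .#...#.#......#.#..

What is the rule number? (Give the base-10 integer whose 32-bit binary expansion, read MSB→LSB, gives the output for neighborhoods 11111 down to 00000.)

249157896

  nb #####: next=.  (t=0,i=3, bit31=0)
  nb ####.: next=.  (t=0,i=5, bit30=0)
  nb ###.#: next=.  (t=0,i=15, bit29=0)
  nb ###..: next=.  (t=0,i=6, bit28=0)
  nb ##.##: next=#  (t=0,i=0, bit27=1)
  nb ##.#.: next=#  (t=2,i=14, bit26=1)
  nb ##..#: next=#  (t=2,i=2, bit25=1)
  nb ##...: next=.  (t=0,i=7, bit24=0)
  nb #.###: next=#  (t=0,i=1, bit23=1)
  nb #.##.: next=#  (t=0,i=17, bit22=1)
  nb #.#.#: next=.  (t=3,i=0, bit21=0)
  nb #.#..: next=#  (t=1,i=11, bit20=1)
  nb #..##: next=#  (t=2,i=17, bit19=1)
  nb #..#.: next=.  (t=2,i=3, bit18=0)
  nb #...#: next=.  (t=0,i=8, bit17=0)
  nb #....: next=#  (t=1,i=4, bit16=1)
  nb .####: next=#  (t=0,i=2, bit15=1)
  nb .###.: next=#  (t=1,i=1, bit14=1)
  nb .##.#: next=.  (t=0,i=18, bit13=0)
  nb .##..: next=#  (t=3,i=6, bit12=1)
  nb .#.##: next=#  (t=3,i=13, bit11=1)
  nb .#.#.: next=.  (t=1,i=10, bit10=0)
  nb .#..#: next=.  (t=2,i=16, bit9=0)
  nb .#...: next=#  (t=1,i=12, bit8=1)
  nb ..###: next=.  (t=0,i=10, bit7=0)
  nb ..##.: next=.  (t=1,i=16, bit6=0)
  nb ..#.#: next=.  (t=1,i=9, bit5=0)
  nb ..#..: next=.  (t=2,i=4, bit4=0)
  nb ...##: next=#  (t=0,i=9, bit3=1)
  nb ...#.: next=.  (t=1,i=8, bit2=0)
  nb ....#: next=.  (t=1,i=7, bit1=0)
  nb .....: next=.  (t=1,i=5, bit0=0)
  bits 00001110110110011101100100001000 = 249157896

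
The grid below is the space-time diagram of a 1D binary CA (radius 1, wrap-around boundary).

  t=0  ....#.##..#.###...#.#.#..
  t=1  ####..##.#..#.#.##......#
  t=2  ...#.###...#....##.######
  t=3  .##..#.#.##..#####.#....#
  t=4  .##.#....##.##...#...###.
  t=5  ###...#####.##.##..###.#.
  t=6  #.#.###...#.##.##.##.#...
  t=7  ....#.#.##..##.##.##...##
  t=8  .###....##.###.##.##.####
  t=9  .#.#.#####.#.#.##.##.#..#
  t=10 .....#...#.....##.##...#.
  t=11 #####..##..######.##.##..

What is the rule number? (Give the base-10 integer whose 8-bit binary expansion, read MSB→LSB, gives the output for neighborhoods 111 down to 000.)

  nb ###: next=.  (t=0,i=13, bit7=0)
  nb ##.: next=#  (t=0,i=7, bit6=1)
  nb #.#: next=.  (t=0,i=5, bit5=0)
  nb #..: next=.  (t=0,i=8, bit4=0)
  nb .##: next=#  (t=0,i=6, bit3=1)
  nb .#.: next=.  (t=0,i=4, bit2=0)
  nb ..#: next=#  (t=0,i=3, bit1=1)
  nb ...: next=#  (t=0,i=0, bit0=1)
  bits 01001011 = 75

75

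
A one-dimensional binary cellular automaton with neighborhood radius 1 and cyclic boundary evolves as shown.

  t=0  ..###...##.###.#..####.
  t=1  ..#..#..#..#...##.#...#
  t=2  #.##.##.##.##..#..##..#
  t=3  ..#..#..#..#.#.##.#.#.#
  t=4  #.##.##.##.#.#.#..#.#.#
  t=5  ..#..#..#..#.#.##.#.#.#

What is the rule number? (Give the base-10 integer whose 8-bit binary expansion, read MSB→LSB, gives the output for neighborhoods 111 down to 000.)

  nb ###: next=.  (t=0,i=3, bit7=0)
  nb ##.: next=.  (t=0,i=4, bit6=0)
  nb #.#: next=.  (t=0,i=10, bit5=0)
  nb #..: next=#  (t=0,i=5, bit4=1)
  nb .##: next=#  (t=0,i=2, bit3=1)
  nb .#.: next=#  (t=0,i=15, bit2=1)
  nb ..#: next=.  (t=0,i=1, bit1=0)
  nb ...: next=.  (t=0,i=0, bit0=0)
  bits 00011100 = 28

28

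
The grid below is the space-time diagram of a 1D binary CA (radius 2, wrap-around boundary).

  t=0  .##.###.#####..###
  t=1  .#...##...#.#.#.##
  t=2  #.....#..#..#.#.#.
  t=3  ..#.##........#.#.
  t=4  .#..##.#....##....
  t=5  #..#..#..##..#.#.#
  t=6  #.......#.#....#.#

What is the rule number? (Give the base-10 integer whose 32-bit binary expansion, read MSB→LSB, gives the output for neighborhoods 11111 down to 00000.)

  nb #####: next=#  (t=0,i=10, bit31=1)
  nb ####.: next=.  (t=0,i=11, bit30=0)
  nb ###.#: next=#  (t=0,i=6, bit29=1)
  nb ###..: next=#  (t=0,i=12, bit28=1)
  nb ##.##: next=.  (t=0,i=0, bit27=0)
  nb ##.#.: next=#  (t=1,i=0, bit26=1)
  nb ##..#: next=.  (t=0,i=13, bit25=0)
  nb ##...: next=.  (t=1,i=7, bit24=0)
  nb #.###: next=.  (t=0,i=4, bit23=0)
  nb #.##.: next=#  (t=0,i=1, bit22=1)
  nb #.#.#: next=#  (t=1,i=12, bit21=1)
  nb #.#..: next=.  (t=1,i=1, bit20=0)
  nb #..##: next=#  (t=0,i=14, bit19=1)
  nb #..#.: next=.  (t=2,i=8, bit18=0)
  nb #...#: next=.  (t=1,i=3, bit17=0)
  nb #....: next=#  (t=2,i=2, bit16=1)
  nb .####: next=.  (t=0,i=9, bit15=0)
  nb .###.: next=#  (t=0,i=5, bit14=1)
  nb .##.#: next=.  (t=0,i=2, bit13=0)
  nb .##..: next=#  (t=1,i=6, bit12=1)
  nb .#.##: next=.  (t=1,i=15, bit11=0)
  nb .#.#.: next=.  (t=1,i=11, bit10=0)
  nb .#..#: next=.  (t=2,i=7, bit9=0)
  nb .#...: next=.  (t=1,i=2, bit8=0)
  nb ..###: next=.  (t=0,i=15, bit7=0)
  nb ..##.: next=.  (t=1,i=5, bit6=0)
  nb ..#.#: next=.  (t=1,i=10, bit5=0)
  nb ..#..: next=.  (t=2,i=6, bit4=0)
  nb ...##: next=.  (t=1,i=4, bit3=0)
  nb ...#.: next=#  (t=1,i=9, bit2=1)
  nb ....#: next=#  (t=2,i=4, bit1=1)
  nb .....: next=.  (t=2,i=3, bit0=0)
  bits 10110100011010010101000000000110 = 3026800646

3026800646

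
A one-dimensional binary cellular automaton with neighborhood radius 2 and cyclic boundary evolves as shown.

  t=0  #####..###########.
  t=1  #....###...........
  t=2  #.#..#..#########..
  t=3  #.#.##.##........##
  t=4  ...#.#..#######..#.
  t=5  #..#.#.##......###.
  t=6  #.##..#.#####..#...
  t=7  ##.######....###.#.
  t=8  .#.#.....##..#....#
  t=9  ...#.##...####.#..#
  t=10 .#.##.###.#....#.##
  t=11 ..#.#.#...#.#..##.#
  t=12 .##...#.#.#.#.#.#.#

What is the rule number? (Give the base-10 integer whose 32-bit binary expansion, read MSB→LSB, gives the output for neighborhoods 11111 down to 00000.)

  #####|.  b31=0 t=0,i=2
  ####.|.  b30=0 t=0,i=3
  ###.#|.  b29=0 t=0,i=17
  ###..|.  b28=0 t=0,i=4
  ##.##|.  b27=0 t=0,i=18
  ##.#.|.  b26=0 t=3,i=1
  ##..#|#  b25=1 t=0,i=5
  ##...|#  b24=1 t=1,i=8
  #.###|#  b23=1 t=0,i=0
  #.##.|.  b22=0 t=3,i=4
  #.#.#|.  b21=0 t=3,i=2
  #.#..|#  b20=1 t=2,i=2
  #..##|#  b19=1 t=0,i=6
  #..#.|#  b18=1 t=2,i=4
  #...#|#  b17=1 t=6,i=17
  #....|#  b16=1 t=1,i=2
  .####|.  b15=0 t=0,i=1
  .###.|.  b14=0 t=1,i=6
  .##.#|#  b13=1 t=3,i=5
  .##..|#  b12=1 t=3,i=8
  .#.##|#  b11=1 t=3,i=3
  .#.#.|.  b10=0 t=2,i=1
  .#..#|.  b9=0 t=2,i=3
  .#...|.  b8=0 t=1,i=1
  ..###|#  b7=1 t=0,i=7
  ..##.|.  b6=0 t=8,i=9
  ..#.#|#  b5=1 t=2,i=0
  ..#..|#  b4=1 t=1,i=0
  ...##|.  b3=0 t=1,i=4
  ...#.|.  b2=0 t=1,i=18
  ....#|.  b1=0 t=1,i=3
  .....|#  b0=1 t=1,i=10
  bits 00000011100111110011100010110001 = 60766385

60766385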